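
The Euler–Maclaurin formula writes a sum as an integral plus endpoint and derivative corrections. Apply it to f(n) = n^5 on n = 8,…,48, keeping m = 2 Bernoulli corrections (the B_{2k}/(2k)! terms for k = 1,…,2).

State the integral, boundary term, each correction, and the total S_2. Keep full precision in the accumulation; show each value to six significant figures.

S_2 ≈ 2.16802e+09

∫_8^48 x^5 dx evaluates to 2.03839e+09.
Boundary: ½(f(8) + f(48)) = ½(32768.0 + 2.54804e+08) = 1.27418e+08.
Integral + boundary = 2.16581e+09.
k=1: B_{2}/(2)! × [f^{(1)}(48) − f^{(1)}(8)] = 1/12 × (2.65421e+07 − 20480.0) = 2.21013e+06.
Running total after k=1: 2.16802e+09.
k=2: B_{4}/(4)! × [f^{(3)}(48) − f^{(3)}(8)] = −1/720 × (138240 − 3840.00) = -186.667.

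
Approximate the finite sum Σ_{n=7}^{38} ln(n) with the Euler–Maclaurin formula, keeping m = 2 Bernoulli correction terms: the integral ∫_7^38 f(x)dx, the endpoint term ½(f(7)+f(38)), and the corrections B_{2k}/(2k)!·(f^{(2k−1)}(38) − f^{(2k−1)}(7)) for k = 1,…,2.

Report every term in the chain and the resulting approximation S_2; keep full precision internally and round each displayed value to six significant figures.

Integral: ∫_7^38 ln(x) dx = 93.6069.
Boundary: ½(f(7) + f(38)) = ½(1.94591 + 3.63759) = 2.79175.
So far: 96.3987.
Correction k=1: B_{2}/2! · (f^{(1)}(38) − f^{(1)}(7)) = 1/12 · (0.0263158 − 0.142857) = -0.00971178.
Partial sum through k=1: 96.3889.
Correction k=2: B_{4}/4! · (f^{(3)}(38) − f^{(3)}(7)) = −1/720 · (3.64485e-05 − 0.00583090) = 8.04785e-06.

S_2 ≈ 96.3889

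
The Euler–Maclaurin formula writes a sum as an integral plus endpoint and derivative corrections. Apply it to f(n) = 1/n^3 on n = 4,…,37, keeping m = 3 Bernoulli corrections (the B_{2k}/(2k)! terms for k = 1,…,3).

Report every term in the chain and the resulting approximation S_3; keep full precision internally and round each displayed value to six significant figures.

S_3 ≈ 0.0396645

The integral term ∫_4^37 1/x^3 dx = 0.0308848.
Boundary: ½(f(4) + f(37)) = ½(0.0156250 + 1.97422e-05) = 0.00782237.
Running total after boundary: 0.0387071.
k=1: B_{2}/(2)! × [f^{(1)}(37) − f^{(1)}(4)] = 1/12 × (-1.60072e-06 − (-0.0117188)) = 0.000976429.
Running total after k=1: 0.0396836.
k=2: B_{4}/(4)! × [f^{(3)}(37) − f^{(3)}(4)] = −1/720 × (-2.33852e-08 − (-0.0146484)) = -2.03450e-05.
Running total after k=2: 0.0396632.
k=3: B_{6}/(6)! × [f^{(5)}(37) − f^{(5)}(4)] = 1/30240 × (-7.17442e-10 − (-0.0384521)) = 1.27157e-06.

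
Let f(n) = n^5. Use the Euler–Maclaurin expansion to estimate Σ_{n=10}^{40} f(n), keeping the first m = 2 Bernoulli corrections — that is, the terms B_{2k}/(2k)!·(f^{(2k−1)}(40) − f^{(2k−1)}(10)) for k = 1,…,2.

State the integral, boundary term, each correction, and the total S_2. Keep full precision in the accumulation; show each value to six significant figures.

Integral: ∫_10^40 x^5 dx = 6.82500e+08.
½[f(10) + f(40)] = ½[100000 + 1.02400e+08] = 5.12500e+07.
So far: 7.33750e+08.
Correction k=1: B_{2}/2! · (f^{(1)}(40) − f^{(1)}(10)) = 1/12 · (1.28000e+07 − 50000.0) = 1.06250e+06.
After k=1: 7.34812e+08.
Correction k=2: B_{4}/4! · (f^{(3)}(40) − f^{(3)}(10)) = −1/720 · (96000.0 − 6000.00) = -125.000.

S_2 ≈ 7.34812e+08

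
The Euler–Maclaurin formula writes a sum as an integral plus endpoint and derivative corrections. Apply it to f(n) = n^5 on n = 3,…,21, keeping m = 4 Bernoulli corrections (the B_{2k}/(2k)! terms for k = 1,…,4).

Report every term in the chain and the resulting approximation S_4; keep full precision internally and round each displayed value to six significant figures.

∫_3^21 x^5 dx evaluates to 1.42942e+07.
Endpoint term: (f(3) + f(21))/2 = (243.000 + 4.08410e+06)/2 = 2.04217e+06.
So far: 1.63364e+07.
Correction k=1: B_{2}/2! · (f^{(1)}(21) − f^{(1)}(3)) = 1/12 · (972405 − 405.000) = 81000.0.
After k=1: 1.64174e+07.
Correction k=2: B_{4}/4! · (f^{(3)}(21) − f^{(3)}(3)) = −1/720 · (26460.0 − 540.000) = -36.0000.
After k=2: 1.64174e+07.
Correction k=3: B_{6}/6! · (f^{(5)}(21) − f^{(5)}(3)) = 1/30240 · (120.000 − 120.000) = 0.00000.
After k=3: 1.64174e+07.
Correction k=4: B_{8}/8! · (f^{(7)}(21) − f^{(7)}(3)) = −1/1209600 · (0.00000 − 0.00000) = 0.00000.

S_4 ≈ 1.64174e+07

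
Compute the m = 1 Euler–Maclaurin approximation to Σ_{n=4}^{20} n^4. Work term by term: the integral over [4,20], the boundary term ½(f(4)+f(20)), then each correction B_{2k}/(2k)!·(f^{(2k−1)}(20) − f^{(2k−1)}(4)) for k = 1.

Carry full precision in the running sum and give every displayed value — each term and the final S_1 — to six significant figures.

S_1 ≈ 722569

The integral term ∫_4^20 x^4 dx = 639795.
½[f(4) + f(20)] = ½[256.000 + 160000] = 80128.0.
Running total after boundary: 719923.
Correction k=1: B_{2}/2! · (f^{(1)}(20) − f^{(1)}(4)) = 1/12 · (32000.0 − 256.000) = 2645.33.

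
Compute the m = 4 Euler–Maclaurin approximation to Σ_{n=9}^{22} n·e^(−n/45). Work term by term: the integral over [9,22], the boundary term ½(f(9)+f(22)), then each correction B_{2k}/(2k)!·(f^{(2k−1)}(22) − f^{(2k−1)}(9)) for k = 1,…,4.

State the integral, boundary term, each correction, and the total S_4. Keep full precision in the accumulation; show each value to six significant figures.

The integral term ∫_9^22 x·e^(−x/45) dx = 140.394.
Endpoint term: (f(9) + f(22))/2 = (7.36858 + 13.4928)/2 = 10.4307.
Running total after boundary: 150.824.
k=1: B_{2}/(2)! × [f^{(1)}(22) − f^{(1)}(9)] = 1/12 × (0.313468 − 0.654985) = -0.0284597.
Running total after k=1: 150.796.
k=2: B_{4}/(4)! × [f^{(3)}(22) − f^{(3)}(9)] = −1/720 × (0.000760535 − 0.00113207) = 5.16024e-07.
Running total after k=2: 150.796.
k=3: B_{6}/(6)! × [f^{(5)}(22) − f^{(5)}(9)] = 1/30240 × (6.74702e-07 − 9.58368e-07) = -9.38050e-12.
Running total after k=3: 150.796.
k=4: B_{8}/(8)! × [f^{(7)}(22) − f^{(7)}(9)] = −1/1209600 × (4.80904e-10 − 6.70463e-10) = 1.56712e-16.

S_4 ≈ 150.796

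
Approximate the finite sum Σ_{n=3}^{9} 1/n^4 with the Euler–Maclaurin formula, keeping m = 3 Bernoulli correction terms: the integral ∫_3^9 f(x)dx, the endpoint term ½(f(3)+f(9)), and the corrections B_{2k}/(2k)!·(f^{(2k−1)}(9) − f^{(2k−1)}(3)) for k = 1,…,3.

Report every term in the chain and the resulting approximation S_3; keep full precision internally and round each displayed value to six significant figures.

S_3 ≈ 0.0194387

The integral term ∫_3^9 1/x^4 dx = 0.0118884.
½[f(3) + f(9)] = ½[0.0123457 + 0.000152416] = 0.00624905.
Integral + boundary = 0.0181375.
k=1: B_{2}/(2)! × [f^{(1)}(9) − f^{(1)}(3)] = 1/12 × (-6.77404e-05 − (-0.0164609)) = 0.00136610.
Running total after k=1: 0.0195036.
k=2: B_{4}/(4)! × [f^{(3)}(9) − f^{(3)}(3)] = −1/720 × (-2.50890e-05 − (-0.0548697)) = -7.61730e-05.
Running total after k=2: 0.0194274.
k=3: B_{6}/(6)! × [f^{(5)}(9) − f^{(5)}(3)] = 1/30240 × (-1.73455e-05 − (-0.341411)) = 1.12895e-05.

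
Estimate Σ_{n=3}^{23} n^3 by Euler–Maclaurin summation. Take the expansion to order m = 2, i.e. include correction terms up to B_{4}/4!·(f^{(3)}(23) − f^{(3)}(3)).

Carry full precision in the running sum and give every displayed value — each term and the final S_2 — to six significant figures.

∫_3^23 x^3 dx evaluates to 69940.0.
½[f(3) + f(23)] = ½[27.0000 + 12167.0] = 6097.00.
Running total after boundary: 76037.0.
k=1: B_{2}/(2)! × [f^{(1)}(23) − f^{(1)}(3)] = 1/12 × (1587.00 − 27.0000) = 130.000.
Partial sum through k=1: 76167.0.
k=2: B_{4}/(4)! × [f^{(3)}(23) − f^{(3)}(3)] = −1/720 × (6.00000 − 6.00000) = 0.00000.

S_2 ≈ 76167.0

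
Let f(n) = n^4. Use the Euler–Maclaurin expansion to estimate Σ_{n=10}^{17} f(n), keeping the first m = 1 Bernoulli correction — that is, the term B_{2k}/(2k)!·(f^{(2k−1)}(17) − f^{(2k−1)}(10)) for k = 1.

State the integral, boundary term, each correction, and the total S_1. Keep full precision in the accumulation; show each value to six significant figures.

S_1 ≈ 312036

Integral: ∫_10^17 x^4 dx = 263971.
½[f(10) + f(17)] = ½[10000.0 + 83521.0] = 46760.5.
Running total after boundary: 310732.
Correction k=1: B_{2}/2! · (f^{(1)}(17) − f^{(1)}(10)) = 1/12 · (19652.0 − 4000.00) = 1304.33.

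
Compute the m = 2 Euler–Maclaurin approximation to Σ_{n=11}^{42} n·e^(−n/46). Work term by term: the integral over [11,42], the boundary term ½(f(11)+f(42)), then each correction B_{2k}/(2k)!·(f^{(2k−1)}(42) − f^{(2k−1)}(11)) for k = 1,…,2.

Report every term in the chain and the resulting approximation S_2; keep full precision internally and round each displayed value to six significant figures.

Integral: ∫_11^42 x·e^(−x/46) dx = 439.866.
½[f(11) + f(42)] = ½[8.66043 + 16.8546] = 12.7575.
Integral + boundary = 452.624.
Order-1 term: 1/12 · (0.0348957 − 0.599042) = -0.0470122.
Running total after k=1: 452.577.
Order-2 term: −1/720 · (0.000395793 − 0.00102725) = 8.77027e-07.

S_2 ≈ 452.577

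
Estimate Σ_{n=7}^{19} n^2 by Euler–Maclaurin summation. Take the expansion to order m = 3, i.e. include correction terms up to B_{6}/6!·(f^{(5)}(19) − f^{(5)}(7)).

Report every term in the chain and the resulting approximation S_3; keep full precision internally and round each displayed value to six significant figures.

The integral term ∫_7^19 x^2 dx = 2172.00.
Boundary: ½(f(7) + f(19)) = ½(49.0000 + 361.000) = 205.000.
Running total after boundary: 2377.00.
k=1: B_{2}/(2)! × [f^{(1)}(19) − f^{(1)}(7)] = 1/12 × (38.0000 − 14.0000) = 2.00000.
Partial sum through k=1: 2379.00.
k=2: B_{4}/(4)! × [f^{(3)}(19) − f^{(3)}(7)] = −1/720 × (0.00000 − 0.00000) = 0.00000.
Partial sum through k=2: 2379.00.
k=3: B_{6}/(6)! × [f^{(5)}(19) − f^{(5)}(7)] = 1/30240 × (0.00000 − 0.00000) = 0.00000.

S_3 ≈ 2379.00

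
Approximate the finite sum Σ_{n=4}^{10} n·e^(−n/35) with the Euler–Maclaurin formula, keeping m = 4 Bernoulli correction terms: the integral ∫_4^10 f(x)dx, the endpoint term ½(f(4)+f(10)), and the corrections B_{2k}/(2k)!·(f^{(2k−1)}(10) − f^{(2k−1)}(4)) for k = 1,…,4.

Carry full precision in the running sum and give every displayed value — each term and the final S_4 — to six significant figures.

The integral term ∫_4^10 x·e^(−x/35) dx = 34.0074.
Endpoint term: (f(4) + f(10))/2 = (3.56801 + 7.51477)/2 = 5.54139.
Running total after boundary: 39.5488.
Order-1 term: 1/12 · (0.536769 − 0.790060) = -0.0211075.
Partial sum through k=1: 39.5277.
Order-2 term: −1/720 · (0.00166508 − 0.00210128) = 6.05830e-07.
Partial sum through k=2: 39.5277.
Order-3 term: 1/30240 · (2.36080e-06 − 2.90417e-06) = -1.79686e-11.
Partial sum through k=3: 39.5277.
Order-4 term: −1/1209600 · (2.74478e-09 − 3.34124e-09) = 4.93102e-16.

S_4 ≈ 39.5277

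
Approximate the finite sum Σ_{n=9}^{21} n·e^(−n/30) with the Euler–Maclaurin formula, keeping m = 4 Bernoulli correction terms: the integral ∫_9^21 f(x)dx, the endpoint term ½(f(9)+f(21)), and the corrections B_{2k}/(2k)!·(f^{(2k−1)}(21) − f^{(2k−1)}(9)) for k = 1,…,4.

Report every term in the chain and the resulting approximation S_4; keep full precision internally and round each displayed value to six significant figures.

S_4 ≈ 115.499

The integral term ∫_9^21 x·e^(−x/30) dx = 106.982.
Endpoint term: (f(9) + f(21))/2 = (6.66736 + 10.4283)/2 = 8.54783.
Running total after boundary: 115.530.
Order-1 term: 1/12 · (0.148976 − 0.518573) = -0.0307998.
Partial sum through k=1: 115.499.
Order-2 term: −1/720 · (0.00126905 − 0.00222245) = 1.32417e-06.
Partial sum through k=2: 115.499.
Order-3 term: 1/30240 · (2.63619e-06 − 4.29857e-06) = -5.49729e-11.
Partial sum through k=3: 115.499.
Order-4 term: −1/1209600 · (4.29148e-09 − 6.80862e-09) = 2.08097e-15.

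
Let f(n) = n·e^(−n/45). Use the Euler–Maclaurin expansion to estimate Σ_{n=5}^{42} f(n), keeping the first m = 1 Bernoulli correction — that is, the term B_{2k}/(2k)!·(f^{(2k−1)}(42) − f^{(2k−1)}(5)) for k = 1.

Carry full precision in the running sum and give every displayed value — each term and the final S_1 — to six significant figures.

S_1 ≈ 484.282

Integral: ∫_5^42 x·e^(−x/45) dx = 473.851.
½[f(5) + f(42)] = ½[4.47420 + 16.5161] = 10.4952.
Running total after boundary: 484.346.
k=1: B_{2}/(2)! × [f^{(1)}(42) − f^{(1)}(5)] = 1/12 × (0.0262160 − 0.795413) = -0.0640997.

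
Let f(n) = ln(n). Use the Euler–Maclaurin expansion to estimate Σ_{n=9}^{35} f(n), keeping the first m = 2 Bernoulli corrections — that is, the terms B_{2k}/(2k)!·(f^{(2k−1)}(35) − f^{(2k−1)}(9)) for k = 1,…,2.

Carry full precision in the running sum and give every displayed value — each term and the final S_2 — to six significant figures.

∫_9^35 ln(x) dx evaluates to 78.6622.
Endpoint term: (f(9) + f(35))/2 = (2.19722 + 3.55535)/2 = 2.87629.
Integral + boundary = 81.5384.
Order-1 term: 1/12 · (0.0285714 − 0.111111) = -0.00687831.
After k=1: 81.5316.
Order-2 term: −1/720 · (4.66472e-05 − 0.00274348) = 3.74561e-06.

S_2 ≈ 81.5316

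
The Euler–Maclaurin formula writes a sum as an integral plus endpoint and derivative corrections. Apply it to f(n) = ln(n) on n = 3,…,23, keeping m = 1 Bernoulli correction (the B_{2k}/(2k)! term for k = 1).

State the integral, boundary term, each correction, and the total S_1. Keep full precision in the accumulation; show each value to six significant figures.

S_1 ≈ 50.9134

The integral term ∫_3^23 ln(x) dx = 48.8205.
Endpoint term: (f(3) + f(23))/2 = (1.09861 + 3.13549)/2 = 2.11705.
Running total after boundary: 50.9376.
Order-1 term: 1/12 · (0.0434783 − 0.333333) = -0.0241546.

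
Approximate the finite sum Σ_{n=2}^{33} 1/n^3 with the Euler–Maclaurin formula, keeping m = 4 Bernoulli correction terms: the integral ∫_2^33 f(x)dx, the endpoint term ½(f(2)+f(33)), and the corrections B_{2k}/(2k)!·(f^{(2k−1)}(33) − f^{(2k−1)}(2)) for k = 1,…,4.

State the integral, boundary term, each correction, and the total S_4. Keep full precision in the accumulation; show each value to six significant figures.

∫_2^33 1/x^3 dx evaluates to 0.124541.
½[f(2) + f(33)] = ½[0.125000 + 2.78265e-05] = 0.0625139.
Integral + boundary = 0.187055.
Correction k=1: B_{2}/2! · (f^{(1)}(33) − f^{(1)}(2)) = 1/12 · (-2.52968e-06 − (-0.187500)) = 0.0156248.
After k=1: 0.202680.
Correction k=2: B_{4}/4! · (f^{(3)}(33) − f^{(3)}(2)) = −1/720 · (-4.64588e-08 − (-0.937500)) = -0.00130208.
After k=2: 0.201377.
Correction k=3: B_{6}/6! · (f^{(5)}(33) − f^{(5)}(2)) = 1/30240 · (-1.79180e-09 − (-9.84375)) = 0.000325521.
After k=3: 0.201703.
Correction k=4: B_{8}/8! · (f^{(7)}(33) − f^{(7)}(2)) = −1/1209600 · (-1.18466e-10 − (-177.188)) = -0.000146484.

S_4 ≈ 0.201557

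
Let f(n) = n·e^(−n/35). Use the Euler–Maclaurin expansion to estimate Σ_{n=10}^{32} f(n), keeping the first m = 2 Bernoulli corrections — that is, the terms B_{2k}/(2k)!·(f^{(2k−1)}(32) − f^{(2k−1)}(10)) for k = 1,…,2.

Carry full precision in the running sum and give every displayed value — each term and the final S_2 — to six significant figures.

S_2 ≈ 253.823

Integral: ∫_10^32 x·e^(−x/35) dx = 243.694.
Boundary: ½(f(10) + f(32)) = ½(7.51477 + 12.8257) = 10.1702.
So far: 253.864.
Correction k=1: B_{2}/2! · (f^{(1)}(32) − f^{(1)}(10)) = 1/12 · (0.0343545 − 0.536769) = -0.0418679.
Partial sum through k=1: 253.823.
Correction k=2: B_{4}/4! · (f^{(3)}(32) − f^{(3)}(10)) = −1/720 · (0.000682416 − 0.00166508) = 1.36481e-06.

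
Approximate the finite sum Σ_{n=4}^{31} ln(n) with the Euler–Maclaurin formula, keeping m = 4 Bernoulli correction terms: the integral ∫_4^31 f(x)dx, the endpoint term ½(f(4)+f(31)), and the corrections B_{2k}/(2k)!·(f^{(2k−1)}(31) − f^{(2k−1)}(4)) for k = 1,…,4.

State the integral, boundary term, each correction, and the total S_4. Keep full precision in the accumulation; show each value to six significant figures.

S_4 ≈ 76.3005

The integral term ∫_4^31 ln(x) dx = 73.9084.
½[f(4) + f(31)] = ½[1.38629 + 3.43399] = 2.41014.
So far: 76.3186.
k=1: B_{2}/(2)! × [f^{(1)}(31) − f^{(1)}(4)] = 1/12 × (0.0322581 − 0.250000) = -0.0181452.
Running total after k=1: 76.3004.
k=2: B_{4}/(4)! × [f^{(3)}(31) − f^{(3)}(4)] = −1/720 × (6.71344e-05 − 0.0312500) = 4.33095e-05.
Running total after k=2: 76.3005.
k=3: B_{6}/(6)! × [f^{(5)}(31) − f^{(5)}(4)] = 1/30240 × (8.38306e-07 − 0.0234375) = -7.75022e-07.
Running total after k=3: 76.3005.
k=4: B_{8}/(8)! × [f^{(7)}(31) − f^{(7)}(4)] = −1/1209600 × (2.61698e-08 − 0.0439453) = 3.63304e-08.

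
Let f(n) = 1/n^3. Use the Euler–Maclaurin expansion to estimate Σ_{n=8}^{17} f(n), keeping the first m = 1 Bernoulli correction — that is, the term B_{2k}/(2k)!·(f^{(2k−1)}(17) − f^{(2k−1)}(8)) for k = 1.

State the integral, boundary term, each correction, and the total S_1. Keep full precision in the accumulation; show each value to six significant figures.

The integral term ∫_8^17 1/x^3 dx = 0.00608240.
½[f(8) + f(17)] = ½[0.00195312 + 0.000203542] = 0.00107833.
So far: 0.00716073.
Order-1 term: 1/12 · (-3.59191e-05 − (-0.000732422)) = 5.80419e-05.

S_1 ≈ 0.00721877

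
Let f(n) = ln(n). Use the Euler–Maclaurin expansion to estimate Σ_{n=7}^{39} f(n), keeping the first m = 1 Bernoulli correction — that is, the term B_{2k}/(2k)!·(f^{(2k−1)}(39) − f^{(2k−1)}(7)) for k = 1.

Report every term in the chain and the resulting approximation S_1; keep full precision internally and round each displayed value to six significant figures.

S_1 ≈ 100.053

The integral term ∫_7^39 ln(x) dx = 97.2575.
Boundary: ½(f(7) + f(39)) = ½(1.94591 + 3.66356) = 2.80474.
Running total after boundary: 100.062.
Correction k=1: B_{2}/2! · (f^{(1)}(39) − f^{(1)}(7)) = 1/12 · (0.0256410 − 0.142857) = -0.00976801.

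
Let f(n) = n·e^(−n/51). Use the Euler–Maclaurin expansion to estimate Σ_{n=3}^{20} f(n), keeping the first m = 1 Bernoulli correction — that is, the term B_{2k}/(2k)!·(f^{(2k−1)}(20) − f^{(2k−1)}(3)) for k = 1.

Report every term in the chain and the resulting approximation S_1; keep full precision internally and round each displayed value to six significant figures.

S_1 ≈ 158.462

∫_3^20 x·e^(−x/51) dx evaluates to 150.332.
½[f(3) + f(20)] = ½[2.82862 + 13.5120] = 8.17029.
So far: 158.502.
Order-1 term: 1/12 · (0.410658 − 0.887410) = -0.0397294.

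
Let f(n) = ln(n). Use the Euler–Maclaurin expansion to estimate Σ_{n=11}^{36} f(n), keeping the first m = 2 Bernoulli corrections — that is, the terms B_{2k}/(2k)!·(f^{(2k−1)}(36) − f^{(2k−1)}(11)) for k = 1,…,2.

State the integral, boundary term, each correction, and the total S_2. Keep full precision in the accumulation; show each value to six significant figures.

S_2 ≈ 80.6153

Integral: ∫_11^36 ln(x) dx = 77.6298.
Endpoint term: (f(11) + f(36))/2 = (2.39790 + 3.58352)/2 = 2.99071.
Running total after boundary: 80.6205.
Correction k=1: B_{2}/2! · (f^{(1)}(36) − f^{(1)}(11)) = 1/12 · (0.0277778 − 0.0909091) = -0.00526094.
Running total after k=1: 80.6153.
Correction k=2: B_{4}/4! · (f^{(3)}(36) − f^{(3)}(11)) = −1/720 · (4.28669e-05 − 0.00150263) = 2.02745e-06.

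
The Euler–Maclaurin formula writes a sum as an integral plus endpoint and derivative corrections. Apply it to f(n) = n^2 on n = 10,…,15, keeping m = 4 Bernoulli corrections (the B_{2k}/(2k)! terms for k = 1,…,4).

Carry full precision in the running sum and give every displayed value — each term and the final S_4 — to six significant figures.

S_4 ≈ 955.000

The integral term ∫_10^15 x^2 dx = 791.667.
½[f(10) + f(15)] = ½[100.000 + 225.000] = 162.500.
Integral + boundary = 954.167.
Order-1 term: 1/12 · (30.0000 − 20.0000) = 0.833333.
Partial sum through k=1: 955.000.
Order-2 term: −1/720 · (0.00000 − 0.00000) = 0.00000.
Partial sum through k=2: 955.000.
Order-3 term: 1/30240 · (0.00000 − 0.00000) = 0.00000.
Partial sum through k=3: 955.000.
Order-4 term: −1/1209600 · (0.00000 − 0.00000) = 0.00000.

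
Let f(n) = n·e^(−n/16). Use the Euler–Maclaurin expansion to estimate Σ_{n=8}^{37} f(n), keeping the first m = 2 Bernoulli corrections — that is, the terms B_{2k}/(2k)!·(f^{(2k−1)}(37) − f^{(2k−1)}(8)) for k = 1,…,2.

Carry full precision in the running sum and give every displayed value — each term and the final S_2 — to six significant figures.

The integral term ∫_8^37 x·e^(−x/16) dx = 148.944.
½[f(8) + f(37)] = ½[4.85225 + 3.66350] = 4.25787.
Running total after boundary: 153.202.
Order-1 term: 1/12 · (-0.129955 − 0.303265) = -0.0361017.
Running total after k=1: 153.166.
Order-2 term: −1/720 · (0.000265905 − 0.00592315) = 7.85729e-06.

S_2 ≈ 153.166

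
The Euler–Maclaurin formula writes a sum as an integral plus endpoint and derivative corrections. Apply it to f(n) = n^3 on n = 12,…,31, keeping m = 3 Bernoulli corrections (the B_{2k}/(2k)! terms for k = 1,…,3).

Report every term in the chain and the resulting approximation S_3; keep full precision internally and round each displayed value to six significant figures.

Integral: ∫_12^31 x^3 dx = 225696.
½[f(12) + f(31)] = ½[1728.00 + 29791.0] = 15759.5.
Running total after boundary: 241456.
Correction k=1: B_{2}/2! · (f^{(1)}(31) − f^{(1)}(12)) = 1/12 · (2883.00 − 432.000) = 204.250.
Partial sum through k=1: 241660.
Correction k=2: B_{4}/4! · (f^{(3)}(31) − f^{(3)}(12)) = −1/720 · (6.00000 − 6.00000) = 0.00000.
Partial sum through k=2: 241660.
Correction k=3: B_{6}/6! · (f^{(5)}(31) − f^{(5)}(12)) = 1/30240 · (0.00000 − 0.00000) = 0.00000.

S_3 ≈ 241660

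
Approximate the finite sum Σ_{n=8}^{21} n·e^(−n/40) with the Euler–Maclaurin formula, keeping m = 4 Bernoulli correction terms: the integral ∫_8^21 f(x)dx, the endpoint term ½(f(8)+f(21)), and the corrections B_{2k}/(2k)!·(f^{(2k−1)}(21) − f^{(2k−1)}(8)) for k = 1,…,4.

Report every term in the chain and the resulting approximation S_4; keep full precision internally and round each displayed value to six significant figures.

The integral term ∫_8^21 x·e^(−x/40) dx = 128.568.
Endpoint term: (f(8) + f(21))/2 = (6.54985 + 12.4227)/2 = 9.48625.
Running total after boundary: 138.054.
Order-1 term: 1/12 · (0.280989 − 0.654985) = -0.0311663.
After k=1: 138.023.
Order-2 term: −1/720 · (0.000915062 − 0.00143278) = 7.19051e-07.
After k=2: 138.023.
Order-3 term: 1/30240 · (1.03407e-06 − 1.53512e-06) = -1.65692e-11.
After k=3: 138.023.
Order-4 term: −1/1209600 · (9.35137e-10 − 1.35922e-09) = 3.50599e-16.

S_4 ≈ 138.023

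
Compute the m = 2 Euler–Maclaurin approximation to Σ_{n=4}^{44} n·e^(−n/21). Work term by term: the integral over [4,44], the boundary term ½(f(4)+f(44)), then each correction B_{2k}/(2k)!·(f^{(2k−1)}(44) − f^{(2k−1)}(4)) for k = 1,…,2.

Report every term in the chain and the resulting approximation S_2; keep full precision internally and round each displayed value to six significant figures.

Integral: ∫_4^44 x·e^(−x/21) dx = 265.996.
½[f(4) + f(44)] = ½[3.30626 + 5.41380] = 4.36003.
Running total after boundary: 270.356.
Correction k=1: B_{2}/2! · (f^{(1)}(44) − f^{(1)}(4)) = 1/12 · (-0.134759 − 0.669124) = -0.0669903.
Running total after k=1: 270.289.
Correction k=2: B_{4}/4! · (f^{(3)}(44) − f^{(3)}(4)) = −1/720 · (0.000252433 − 0.00526588) = 6.96313e-06.

S_2 ≈ 270.289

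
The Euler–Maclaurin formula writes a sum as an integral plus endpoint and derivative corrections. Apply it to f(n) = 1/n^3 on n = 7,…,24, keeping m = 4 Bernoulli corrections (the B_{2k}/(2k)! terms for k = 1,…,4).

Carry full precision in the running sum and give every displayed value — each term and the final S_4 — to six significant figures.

S_4 ≈ 0.0109326

∫_7^24 1/x^3 dx evaluates to 0.00933603.
Boundary: ½(f(7) + f(24)) = ½(0.00291545 + 7.23380e-05) = 0.00149389.
Running total after boundary: 0.0108299.
Order-1 term: 1/12 · (-9.04225e-06 − (-0.00124948)) = 0.000103370.
Running total after k=1: 0.0109333.
Order-2 term: −1/720 · (-3.13967e-07 − (-0.000509992)) = -7.07886e-07.
Running total after k=2: 0.0109326.
Order-3 term: 1/30240 · (-2.28934e-08 − (-0.000437136)) = 1.44548e-08.
Running total after k=3: 0.0109326.
Order-4 term: −1/1209600 · (-2.86168e-09 − (-0.000642322)) = -5.31018e-10.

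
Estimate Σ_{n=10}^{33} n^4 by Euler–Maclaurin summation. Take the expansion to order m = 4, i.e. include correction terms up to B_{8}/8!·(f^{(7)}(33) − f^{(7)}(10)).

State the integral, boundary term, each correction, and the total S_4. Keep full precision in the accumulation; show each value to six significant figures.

S_4 ≈ 8.41668e+06

Integral: ∫_10^33 x^4 dx = 7.80708e+06.
Endpoint term: (f(10) + f(33))/2 = (10000.0 + 1.18592e+06)/2 = 597960.
Running total after boundary: 8.40504e+06.
k=1: B_{2}/(2)! × [f^{(1)}(33) − f^{(1)}(10)] = 1/12 × (143748 − 4000.00) = 11645.7.
Partial sum through k=1: 8.41668e+06.
k=2: B_{4}/(4)! × [f^{(3)}(33) − f^{(3)}(10)] = −1/720 × (792.000 − 240.000) = -0.766667.
Partial sum through k=2: 8.41668e+06.
k=3: B_{6}/(6)! × [f^{(5)}(33) − f^{(5)}(10)] = 1/30240 × (0.00000 − 0.00000) = 0.00000.
Partial sum through k=3: 8.41668e+06.
k=4: B_{8}/(8)! × [f^{(7)}(33) − f^{(7)}(10)] = −1/1209600 × (0.00000 − 0.00000) = 0.00000.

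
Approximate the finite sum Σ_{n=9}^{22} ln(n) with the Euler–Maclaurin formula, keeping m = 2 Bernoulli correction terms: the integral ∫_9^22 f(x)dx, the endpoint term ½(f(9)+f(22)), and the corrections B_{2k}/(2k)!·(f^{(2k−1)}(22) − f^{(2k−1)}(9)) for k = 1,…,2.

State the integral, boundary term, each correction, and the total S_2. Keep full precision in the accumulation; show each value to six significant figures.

∫_9^22 ln(x) dx evaluates to 35.2279.
½[f(9) + f(22)] = ½[2.19722 + 3.09104] = 2.64413.
Running total after boundary: 37.8720.
Correction k=1: B_{2}/2! · (f^{(1)}(22) − f^{(1)}(9)) = 1/12 · (0.0454545 − 0.111111) = -0.00547138.
After k=1: 37.8666.
Correction k=2: B_{4}/4! · (f^{(3)}(22) − f^{(3)}(9)) = −1/720 · (0.000187829 − 0.00274348) = 3.54952e-06.

S_2 ≈ 37.8666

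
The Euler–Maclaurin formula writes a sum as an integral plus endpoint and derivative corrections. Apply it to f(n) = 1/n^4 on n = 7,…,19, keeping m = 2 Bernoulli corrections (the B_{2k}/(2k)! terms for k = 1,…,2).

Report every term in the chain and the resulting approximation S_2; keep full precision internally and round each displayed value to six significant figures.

S_2 ≈ 0.00115480

∫_7^19 1/x^4 dx evaluates to 0.000923219.
½[f(7) + f(19)] = ½[0.000416493 + 7.67336e-06] = 0.000212083.
Running total after boundary: 0.00113530.
Correction k=1: B_{2}/2! · (f^{(1)}(19) − f^{(1)}(7)) = 1/12 · (-1.61544e-06 − (-0.000237996)) = 1.96984e-05.
Partial sum through k=1: 0.00115500.
Correction k=2: B_{4}/4! · (f^{(3)}(19) − f^{(3)}(7)) = −1/720 · (-1.34247e-07 − (-0.000145712)) = -2.02191e-07.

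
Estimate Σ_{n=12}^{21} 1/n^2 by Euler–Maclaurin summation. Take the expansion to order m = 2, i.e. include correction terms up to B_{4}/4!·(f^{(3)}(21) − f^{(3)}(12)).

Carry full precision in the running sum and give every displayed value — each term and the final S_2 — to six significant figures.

S_2 ≈ 0.0403986

∫_12^21 1/x^2 dx evaluates to 0.0357143.
Endpoint term: (f(12) + f(21))/2 = (0.00694444 + 0.00226757)/2 = 0.00460601.
Integral + boundary = 0.0403203.
k=1: B_{2}/(2)! × [f^{(1)}(21) − f^{(1)}(12)] = 1/12 × (-0.000215959 − (-0.00115741)) = 7.84540e-05.
Partial sum through k=1: 0.0403987.
k=2: B_{4}/(4)! × [f^{(3)}(21) − f^{(3)}(12)] = −1/720 × (-5.87645e-06 − (-9.64506e-05)) = -1.25797e-07.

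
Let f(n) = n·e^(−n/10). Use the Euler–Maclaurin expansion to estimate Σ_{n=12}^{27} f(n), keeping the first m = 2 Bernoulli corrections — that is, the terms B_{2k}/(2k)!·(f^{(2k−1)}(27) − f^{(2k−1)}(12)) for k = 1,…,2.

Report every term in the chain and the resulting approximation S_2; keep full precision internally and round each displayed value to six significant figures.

S_2 ≈ 44.1066

The integral term ∫_12^27 x·e^(−x/10) dx = 41.3967.
½[f(12) + f(27)] = ½[3.61433 + 1.81455] = 2.71444.
Integral + boundary = 44.1111.
Order-1 term: 1/12 · (-0.114249 − (-0.0602388)) = -0.00450088.
Running total after k=1: 44.1066.
Order-2 term: −1/720 · (0.000201617 − 0.00542150) = 7.24983e-06.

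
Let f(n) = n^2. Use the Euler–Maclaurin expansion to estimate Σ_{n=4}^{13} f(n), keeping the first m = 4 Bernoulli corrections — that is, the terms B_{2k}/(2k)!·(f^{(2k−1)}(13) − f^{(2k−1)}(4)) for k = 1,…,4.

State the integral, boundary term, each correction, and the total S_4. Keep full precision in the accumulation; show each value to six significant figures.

Integral: ∫_4^13 x^2 dx = 711.000.
½[f(4) + f(13)] = ½[16.0000 + 169.000] = 92.5000.
So far: 803.500.
Order-1 term: 1/12 · (26.0000 − 8.00000) = 1.50000.
Running total after k=1: 805.000.
Order-2 term: −1/720 · (0.00000 − 0.00000) = 0.00000.
Running total after k=2: 805.000.
Order-3 term: 1/30240 · (0.00000 − 0.00000) = 0.00000.
Running total after k=3: 805.000.
Order-4 term: −1/1209600 · (0.00000 − 0.00000) = 0.00000.

S_4 ≈ 805.000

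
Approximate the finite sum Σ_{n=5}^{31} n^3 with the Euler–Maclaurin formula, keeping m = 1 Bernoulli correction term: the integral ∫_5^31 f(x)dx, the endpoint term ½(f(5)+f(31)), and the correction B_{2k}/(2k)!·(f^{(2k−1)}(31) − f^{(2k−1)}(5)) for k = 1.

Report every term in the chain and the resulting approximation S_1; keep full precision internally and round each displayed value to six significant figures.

Integral: ∫_5^31 x^3 dx = 230724.
Endpoint term: (f(5) + f(31))/2 = (125.000 + 29791.0)/2 = 14958.0.
Running total after boundary: 245682.
Correction k=1: B_{2}/2! · (f^{(1)}(31) − f^{(1)}(5)) = 1/12 · (2883.00 − 75.0000) = 234.000.

S_1 ≈ 245916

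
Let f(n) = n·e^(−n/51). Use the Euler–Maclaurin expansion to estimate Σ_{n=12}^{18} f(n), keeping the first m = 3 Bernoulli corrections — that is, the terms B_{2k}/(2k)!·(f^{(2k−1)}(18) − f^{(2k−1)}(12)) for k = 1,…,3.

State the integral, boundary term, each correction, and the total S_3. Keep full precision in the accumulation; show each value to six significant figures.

Integral: ∫_12^18 x·e^(−x/51) dx = 66.8426.
Boundary: ½(f(12) + f(18)) = ½(9.48406 + 12.6471) = 11.0656.
Integral + boundary = 77.9082.
Order-1 term: 1/12 · (0.454636 − 0.604376) = -0.0124784.
Running total after k=1: 77.8957.
Order-2 term: −1/720 · (0.000715061 − 0.000840082) = 1.73641e-07.
Running total after k=2: 77.8957.
Order-3 term: 1/30240 · (4.82633e-07 − 5.56632e-07) = -2.44707e-12.

S_3 ≈ 77.8957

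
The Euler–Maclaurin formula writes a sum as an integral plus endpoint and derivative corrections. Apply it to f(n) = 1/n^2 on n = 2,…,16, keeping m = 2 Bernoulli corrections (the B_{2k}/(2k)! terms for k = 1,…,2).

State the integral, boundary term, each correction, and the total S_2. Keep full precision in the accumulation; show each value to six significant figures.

S_2 ≈ 0.584204

∫_2^16 1/x^2 dx evaluates to 0.437500.
Boundary: ½(f(2) + f(16)) = ½(0.250000 + 0.00390625) = 0.126953.
So far: 0.564453.
Order-1 term: 1/12 · (-0.000488281 − (-0.250000)) = 0.0207926.
Partial sum through k=1: 0.585246.
Order-2 term: −1/720 · (-2.28882e-05 − (-0.750000)) = -0.00104163.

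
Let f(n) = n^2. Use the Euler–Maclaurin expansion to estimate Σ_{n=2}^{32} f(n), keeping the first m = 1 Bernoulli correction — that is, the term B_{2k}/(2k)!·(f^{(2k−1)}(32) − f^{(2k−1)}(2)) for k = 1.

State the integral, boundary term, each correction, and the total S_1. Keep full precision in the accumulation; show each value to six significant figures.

The integral term ∫_2^32 x^2 dx = 10920.0.
Boundary: ½(f(2) + f(32)) = ½(4.00000 + 1024.00) = 514.000.
Running total after boundary: 11434.0.
k=1: B_{2}/(2)! × [f^{(1)}(32) − f^{(1)}(2)] = 1/12 × (64.0000 − 4.00000) = 5.00000.

S_1 ≈ 11439.0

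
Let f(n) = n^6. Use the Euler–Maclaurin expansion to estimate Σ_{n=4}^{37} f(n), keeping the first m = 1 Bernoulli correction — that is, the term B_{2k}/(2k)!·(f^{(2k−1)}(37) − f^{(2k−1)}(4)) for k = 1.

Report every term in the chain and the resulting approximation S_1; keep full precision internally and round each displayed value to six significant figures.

The integral term ∫_4^37 x^6 dx = 1.35617e+10.
½[f(4) + f(37)] = ½[4096.00 + 2.56573e+09] = 1.28287e+09.
Integral + boundary = 1.48446e+10.
Correction k=1: B_{2}/2! · (f^{(1)}(37) − f^{(1)}(4)) = 1/12 · (4.16064e+08 − 6144.00) = 3.46715e+07.

S_1 ≈ 1.48792e+10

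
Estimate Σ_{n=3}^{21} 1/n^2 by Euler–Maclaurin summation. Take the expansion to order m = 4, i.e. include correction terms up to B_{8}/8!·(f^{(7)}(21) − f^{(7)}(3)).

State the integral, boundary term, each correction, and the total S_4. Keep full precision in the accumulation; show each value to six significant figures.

∫_3^21 1/x^2 dx evaluates to 0.285714.
½[f(3) + f(21)] = ½[0.111111 + 0.00226757] = 0.0566893.
So far: 0.342404.
Correction k=1: B_{2}/2! · (f^{(1)}(21) − f^{(1)}(3)) = 1/12 · (-0.000215959 − (-0.0740741)) = 0.00615484.
After k=1: 0.348558.
Correction k=2: B_{4}/4! · (f^{(3)}(21) − f^{(3)}(3)) = −1/720 · (-5.87645e-06 − (-0.0987654)) = -0.000137166.
After k=2: 0.348421.
Correction k=3: B_{6}/6! · (f^{(5)}(21) − f^{(5)}(3)) = 1/30240 · (-3.99758e-07 − (-0.329218)) = 1.08868e-05.
After k=3: 0.348432.
Correction k=4: B_{8}/8! · (f^{(7)}(21) − f^{(7)}(3)) = −1/1209600 · (-5.07630e-08 − (-2.04847)) = -1.69351e-06.

S_4 ≈ 0.348430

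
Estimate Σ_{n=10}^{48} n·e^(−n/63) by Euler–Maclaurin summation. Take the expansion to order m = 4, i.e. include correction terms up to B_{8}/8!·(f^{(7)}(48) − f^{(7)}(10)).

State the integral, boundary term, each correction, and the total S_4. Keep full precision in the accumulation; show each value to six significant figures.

S_4 ≈ 675.239

Integral: ∫_10^48 x·e^(−x/63) dx = 659.821.
½[f(10) + f(48)] = ½[8.53227 + 22.4053] = 15.4688.
Running total after boundary: 675.290.
Correction k=1: B_{2}/2! · (f^{(1)}(48) − f^{(1)}(10)) = 1/12 · (0.111137 − 0.717794) = -0.0505547.
Running total after k=1: 675.239.
Correction k=2: B_{4}/4! · (f^{(3)}(48) − f^{(3)}(10)) = −1/720 · (0.000263212 − 0.000610795) = 4.82754e-07.
Running total after k=2: 675.239.
Correction k=3: B_{6}/6! · (f^{(5)}(48) − f^{(5)}(10)) = 1/30240 · (1.25579e-07 − 2.62217e-07) = -4.51846e-12.
Running total after k=3: 675.239.
Correction k=4: B_{8}/8! · (f^{(7)}(48) − f^{(7)}(10)) = −1/1209600 · (4.65712e-11 − 9.33593e-11) = 3.86807e-17.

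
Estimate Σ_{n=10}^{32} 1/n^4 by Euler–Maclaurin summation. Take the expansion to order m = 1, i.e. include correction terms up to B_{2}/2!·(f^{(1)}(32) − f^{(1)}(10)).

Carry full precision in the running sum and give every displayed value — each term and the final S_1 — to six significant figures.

S_1 ≈ 0.000376961

The integral term ∫_10^32 1/x^4 dx = 0.000323161.
½[f(10) + f(32)] = ½[0.000100000 + 9.53674e-07] = 5.04768e-05.
So far: 0.000373638.
k=1: B_{2}/(2)! × [f^{(1)}(32) − f^{(1)}(10)] = 1/12 × (-1.19209e-07 − (-4.00000e-05)) = 3.32340e-06.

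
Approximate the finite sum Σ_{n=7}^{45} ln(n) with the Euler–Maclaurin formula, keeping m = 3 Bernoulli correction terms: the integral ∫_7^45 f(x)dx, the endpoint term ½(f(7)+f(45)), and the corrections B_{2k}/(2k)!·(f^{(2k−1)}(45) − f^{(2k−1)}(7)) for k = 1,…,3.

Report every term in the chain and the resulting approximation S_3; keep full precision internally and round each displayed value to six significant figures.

∫_7^45 ln(x) dx evaluates to 119.678.
Endpoint term: (f(7) + f(45))/2 = (1.94591 + 3.80666)/2 = 2.87629.
Integral + boundary = 122.555.
Correction k=1: B_{2}/2! · (f^{(1)}(45) − f^{(1)}(7)) = 1/12 · (0.0222222 − 0.142857) = -0.0100529.
Running total after k=1: 122.545.
Correction k=2: B_{4}/4! · (f^{(3)}(45) − f^{(3)}(7)) = −1/720 · (2.19479e-05 − 0.00583090) = 8.06799e-06.
Running total after k=2: 122.545.
Correction k=3: B_{6}/6! · (f^{(5)}(45) − f^{(5)}(7)) = 1/30240 · (1.30061e-07 − 0.00142798) = -4.72171e-08.

S_3 ≈ 122.545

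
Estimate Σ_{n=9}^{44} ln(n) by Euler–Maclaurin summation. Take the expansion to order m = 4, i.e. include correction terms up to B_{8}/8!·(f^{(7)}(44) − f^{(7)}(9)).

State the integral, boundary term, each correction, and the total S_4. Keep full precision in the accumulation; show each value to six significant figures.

S_4 ≈ 114.713

The integral term ∫_9^44 ln(x) dx = 111.729.
½[f(9) + f(44)] = ½[2.19722 + 3.78419] = 2.99071.
So far: 114.720.
Correction k=1: B_{2}/2! · (f^{(1)}(44) − f^{(1)}(9)) = 1/12 · (0.0227273 − 0.111111) = -0.00736532.
Running total after k=1: 114.713.
Correction k=2: B_{4}/4! · (f^{(3)}(44) − f^{(3)}(9)) = −1/720 · (2.34786e-05 − 0.00274348) = 3.77779e-06.
Running total after k=2: 114.713.
Correction k=3: B_{6}/6! · (f^{(5)}(44) − f^{(5)}(9)) = 1/30240 · (1.45528e-07 − 0.000406442) = -1.34357e-08.
Running total after k=3: 114.713.
Correction k=4: B_{8}/8! · (f^{(7)}(44) − f^{(7)}(9)) = −1/1209600 · (2.25509e-09 − 0.000150534) = 1.24448e-10.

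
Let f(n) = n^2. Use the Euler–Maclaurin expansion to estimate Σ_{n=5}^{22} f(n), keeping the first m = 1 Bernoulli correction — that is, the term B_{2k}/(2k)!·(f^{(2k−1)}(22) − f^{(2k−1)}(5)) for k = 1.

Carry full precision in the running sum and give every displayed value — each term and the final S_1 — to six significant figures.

S_1 ≈ 3765.00

∫_5^22 x^2 dx evaluates to 3507.67.
Endpoint term: (f(5) + f(22))/2 = (25.0000 + 484.000)/2 = 254.500.
Integral + boundary = 3762.17.
k=1: B_{2}/(2)! × [f^{(1)}(22) − f^{(1)}(5)] = 1/12 × (44.0000 − 10.0000) = 2.83333.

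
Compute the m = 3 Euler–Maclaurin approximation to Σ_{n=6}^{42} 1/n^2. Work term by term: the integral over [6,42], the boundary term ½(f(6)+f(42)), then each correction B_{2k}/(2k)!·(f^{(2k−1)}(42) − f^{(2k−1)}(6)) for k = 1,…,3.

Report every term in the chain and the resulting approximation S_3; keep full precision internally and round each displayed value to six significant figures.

S_3 ≈ 0.157795

The integral term ∫_6^42 1/x^2 dx = 0.142857.
Endpoint term: (f(6) + f(42))/2 = (0.0277778 + 0.000566893)/2 = 0.0141723.
Running total after boundary: 0.157029.
Order-1 term: 1/12 · (-2.69949e-05 − (-0.00925926)) = 0.000769355.
Running total after k=1: 0.157799.
Order-2 term: −1/720 · (-1.83639e-07 − (-0.00308642)) = -4.28644e-06.
Running total after k=2: 0.157795.
Order-3 term: 1/30240 · (-3.12311e-09 − (-0.00257202)) = 8.50534e-08.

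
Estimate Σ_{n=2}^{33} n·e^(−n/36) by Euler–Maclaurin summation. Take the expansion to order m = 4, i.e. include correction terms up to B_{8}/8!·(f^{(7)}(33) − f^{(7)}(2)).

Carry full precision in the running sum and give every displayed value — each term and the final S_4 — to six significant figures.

S_4 ≈ 308.318

The integral term ∫_2^33 x·e^(−x/36) dx = 300.846.
Boundary: ½(f(2) + f(33)) = ½(1.89192 + 13.1950) = 7.54348.
So far: 308.389.
Correction k=1: B_{2}/2! · (f^{(1)}(33) − f^{(1)}(2)) = 1/12 · (0.0333208 − 0.893406) = -0.0716738.
After k=1: 308.318.
Correction k=2: B_{4}/4! · (f^{(3)}(33) − f^{(3)}(2)) = −1/720 · (0.000642762 − 0.00214917) = 2.09223e-06.
After k=2: 308.318.
Correction k=3: B_{6}/6! · (f^{(5)}(33) − f^{(5)}(2)) = 1/30240 · (9.72079e-07 − 2.78471e-06) = -5.99415e-11.
After k=3: 308.318.
Correction k=4: B_{8}/8! · (f^{(7)}(33) − f^{(7)}(2)) = −1/1209600 · (1.11744e-09 − 3.01783e-09) = 1.57109e-15.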